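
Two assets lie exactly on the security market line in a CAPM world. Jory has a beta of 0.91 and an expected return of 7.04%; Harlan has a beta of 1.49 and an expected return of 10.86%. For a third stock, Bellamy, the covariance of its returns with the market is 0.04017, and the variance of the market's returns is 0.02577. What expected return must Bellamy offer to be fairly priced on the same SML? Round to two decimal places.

MRP = (10.86% − 7.04%) / (1.49 − 0.91) = 6.5862%
R_f = 7.04% − 0.91 × 6.5862% = 1.0466%
β_Bellamy = Cov / Var(R_m) = 0.04017 / 0.02577 = 1.5588
E(R_Bellamy) = R_f + β × MRP = 1.0466% + 1.5588 × 6.5862% = 11.31%

11.31%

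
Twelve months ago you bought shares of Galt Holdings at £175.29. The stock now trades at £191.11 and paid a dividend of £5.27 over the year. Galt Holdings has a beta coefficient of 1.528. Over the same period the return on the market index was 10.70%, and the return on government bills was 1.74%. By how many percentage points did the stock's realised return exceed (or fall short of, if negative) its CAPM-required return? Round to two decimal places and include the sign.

Realised HPR = (P1 + D1 − P0) / P0 = (191.11 + 5.27 − 175.29) / 175.29 = 21.09 / 175.29 = 12.0315%
MRP = 10.70% − 1.74% = 8.96%
CAPM required = R_f + β·MRP = 1.74% + 1.528 × 8.96% = 15.43088%
α = realised − required = 12.0315% − 15.43088% = -3.40%

-3.40%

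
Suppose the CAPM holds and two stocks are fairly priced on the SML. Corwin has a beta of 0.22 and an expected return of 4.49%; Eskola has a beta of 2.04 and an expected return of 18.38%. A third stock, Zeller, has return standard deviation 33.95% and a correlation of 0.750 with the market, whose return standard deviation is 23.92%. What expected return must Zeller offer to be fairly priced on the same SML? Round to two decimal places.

MRP = (18.38% − 4.49%) / (2.04 − 0.22) = 7.6319%
R_f = 4.49% − 0.22 × 7.6319% = 2.8110%
β_Zeller = ρ·σ_i/σ_m = 0.750 × 33.95 / 23.92 = 1.0645
E(R_Zeller) = R_f + β × MRP = 2.8110% + 1.0645 × 7.6319% = 10.94%

10.94%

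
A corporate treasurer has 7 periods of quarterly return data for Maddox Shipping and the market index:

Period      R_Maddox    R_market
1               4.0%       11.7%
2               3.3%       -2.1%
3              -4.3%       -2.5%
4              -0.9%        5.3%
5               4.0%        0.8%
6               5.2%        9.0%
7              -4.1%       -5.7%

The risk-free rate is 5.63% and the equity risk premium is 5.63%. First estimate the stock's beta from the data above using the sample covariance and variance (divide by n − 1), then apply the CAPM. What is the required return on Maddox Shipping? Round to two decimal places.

Mean R_i = (4.0 + 3.3 − 4.3 − 0.9 + 4.0 + 5.2 − 4.1) / 7 = 1.0286%
Mean R_m = (11.7 − 2.1 − 2.5 + 5.3 + 0.8 + 9.0 − 5.7) / 7 = 2.3571%
Σ(R_i − R̄_i)(R_m − R̄_m) = 102.2486  ⇒  Cov = 102.2486 / 6 = 17.0414
Σ(R_m − R̄_m)² = 250.8771  ⇒  Var(R_m) = 250.8771 / 6 = 41.8129
β = Cov / Var(R_m) = 17.0414 / 41.8129 = 0.4076
E(R) = R_f + β × MRP = 5.63% + 0.4076 × 5.63% = 7.92%

7.92%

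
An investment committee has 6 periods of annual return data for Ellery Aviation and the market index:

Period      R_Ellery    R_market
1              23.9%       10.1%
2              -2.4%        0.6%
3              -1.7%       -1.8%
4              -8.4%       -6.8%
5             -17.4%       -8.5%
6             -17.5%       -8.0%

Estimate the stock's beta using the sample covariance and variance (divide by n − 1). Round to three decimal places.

Mean R_i = (23.9 − 2.4 − 1.7 − 8.4 − 17.4 − 17.5) / 6 = -3.9167%
Mean R_m = (10.1 + 0.6 − 1.8 − 6.8 − 8.5 − 8.0) / 6 = -2.4000%
Σ(R_i − R̄_i)(R_m − R̄_m) = 531.6300  ⇒  Cov = 531.6300 / 5 = 106.3260
Σ(R_m − R̄_m)² = 253.5400  ⇒  Var(R_m) = 253.5400 / 5 = 50.7080
β = Cov / Var(R_m) = 106.3260 / 50.7080 = 2.0968

2.097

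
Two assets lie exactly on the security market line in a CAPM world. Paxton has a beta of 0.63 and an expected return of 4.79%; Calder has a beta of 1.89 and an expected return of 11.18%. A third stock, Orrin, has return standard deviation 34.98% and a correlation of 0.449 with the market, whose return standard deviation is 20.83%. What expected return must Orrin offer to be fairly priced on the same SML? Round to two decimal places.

MRP = (11.18% − 4.79%) / (1.89 − 0.63) = 5.0714%
R_f = 4.79% − 0.63 × 5.0714% = 1.5950%
β_Orrin = ρ·σ_i/σ_m = 0.449 × 34.98 / 20.83 = 0.7540
E(R_Orrin) = R_f + β × MRP = 1.5950% + 0.7540 × 5.0714% = 5.42%

5.42%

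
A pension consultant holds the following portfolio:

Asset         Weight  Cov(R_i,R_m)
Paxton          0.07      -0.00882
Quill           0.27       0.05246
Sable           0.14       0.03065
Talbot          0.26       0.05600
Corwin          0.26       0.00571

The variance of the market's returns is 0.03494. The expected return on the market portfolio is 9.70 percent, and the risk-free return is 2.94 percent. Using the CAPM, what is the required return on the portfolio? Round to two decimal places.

β_Paxton = -0.00882 / 0.03494 = -0.2524
β_Quill = 0.05246 / 0.03494 = 1.5014
β_Sable = 0.03065 / 0.03494 = 0.8772
β_Talbot = 0.05600 / 0.03494 = 1.6027
β_Corwin = 0.00571 / 0.03494 = 0.1634
β_P = Σ w_i β_i = 0.07×-0.2524 + 0.27×1.5014 + 0.14×0.8772 + 0.26×1.6027 + 0.26×0.1634 = 0.9697
MRP = 9.70% − 2.94% = 6.76%
E(R_P) = R_f + β_P × MRP = 2.94% + 0.9697 × 6.76% = 9.50%

9.50%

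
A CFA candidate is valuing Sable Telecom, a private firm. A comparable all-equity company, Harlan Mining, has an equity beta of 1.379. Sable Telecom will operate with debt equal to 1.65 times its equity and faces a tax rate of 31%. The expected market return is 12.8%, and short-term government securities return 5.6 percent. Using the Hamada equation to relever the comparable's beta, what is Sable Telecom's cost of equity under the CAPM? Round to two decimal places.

β_L = β_U × [1 + (1 − t)(D/E)] = 1.379 × [1 + (1 − 0.31) × 1.65]
    = 1.379 × [1 + 0.69 × 1.65] = 1.379 × 2.1385 = 2.9490
MRP = 12.8% − 5.6% = 7.20%
E(R) = R_f + β_L × MRP = 5.6% + 2.9490 × 7.2% = 26.83%

26.83%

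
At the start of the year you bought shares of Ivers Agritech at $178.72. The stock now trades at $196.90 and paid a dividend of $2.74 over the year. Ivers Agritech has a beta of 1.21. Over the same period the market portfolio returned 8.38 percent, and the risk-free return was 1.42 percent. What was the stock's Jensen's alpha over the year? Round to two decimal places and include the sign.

Realised HPR = (P1 + D1 − P0) / P0 = (196.90 + 2.74 − 178.72) / 178.72 = 20.92 / 178.72 = 11.7055%
MRP = 8.38% − 1.42% = 6.96%
CAPM required = R_f + β·MRP = 1.42% + 1.21 × 6.96% = 9.8416%
α = realised − required = 11.7055% − 9.8416% = +1.86%

+1.86%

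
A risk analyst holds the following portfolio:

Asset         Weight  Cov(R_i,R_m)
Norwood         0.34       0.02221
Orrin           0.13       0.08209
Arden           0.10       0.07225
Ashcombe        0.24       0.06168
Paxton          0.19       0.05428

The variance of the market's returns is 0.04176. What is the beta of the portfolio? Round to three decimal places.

β_Norwood = 0.02221 / 0.04176 = 0.5318
β_Orrin = 0.08209 / 0.04176 = 1.9658
β_Arden = 0.07225 / 0.04176 = 1.7301
β_Ashcombe = 0.06168 / 0.04176 = 1.4770
β_Paxton = 0.05428 / 0.04176 = 1.2998
β_P = Σ w_i β_i = 0.34×0.5318 + 0.13×1.9658 + 0.10×1.7301 + 0.24×1.4770 + 0.19×1.2998 = 1.2108

1.211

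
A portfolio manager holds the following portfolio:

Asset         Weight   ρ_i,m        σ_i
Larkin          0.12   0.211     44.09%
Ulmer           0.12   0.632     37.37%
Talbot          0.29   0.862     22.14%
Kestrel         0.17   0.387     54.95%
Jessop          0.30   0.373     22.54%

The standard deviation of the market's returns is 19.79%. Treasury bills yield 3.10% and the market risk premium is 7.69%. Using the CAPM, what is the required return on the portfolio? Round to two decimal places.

β_Larkin = 0.211 × 44.09% / 19.79% = 0.4701
β_Ulmer = 0.632 × 37.37% / 19.79% = 1.1934
β_Talbot = 0.862 × 22.14% / 19.79% = 0.9644
β_Kestrel = 0.387 × 54.95% / 19.79% = 1.0746
β_Jessop = 0.373 × 22.54% / 19.79% = 0.4248
β_P = Σ w_i β_i = 0.12×0.4701 + 0.12×1.1934 + 0.29×0.9644 + 0.17×1.0746 + 0.30×0.4248 = 0.7894
E(R_P) = R_f + β_P × MRP = 3.10% + 0.7894 × 7.69% = 9.17%

9.17%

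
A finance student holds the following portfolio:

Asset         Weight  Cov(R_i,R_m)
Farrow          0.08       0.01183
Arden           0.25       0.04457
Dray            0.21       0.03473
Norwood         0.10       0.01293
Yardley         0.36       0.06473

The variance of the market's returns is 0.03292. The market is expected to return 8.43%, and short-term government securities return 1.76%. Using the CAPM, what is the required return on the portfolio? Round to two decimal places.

β_Farrow = 0.01183 / 0.03292 = 0.3594
β_Arden = 0.04457 / 0.03292 = 1.3539
β_Dray = 0.03473 / 0.03292 = 1.0550
β_Norwood = 0.01293 / 0.03292 = 0.3928
β_Yardley = 0.06473 / 0.03292 = 1.9663
β_P = Σ w_i β_i = 0.08×0.3594 + 0.25×1.3539 + 0.21×1.0550 + 0.10×0.3928 + 0.36×1.9663 = 1.3359
MRP = 8.43% − 1.76% = 6.67%
E(R_P) = R_f + β_P × MRP = 1.76% + 1.3359 × 6.67% = 10.67%

10.67%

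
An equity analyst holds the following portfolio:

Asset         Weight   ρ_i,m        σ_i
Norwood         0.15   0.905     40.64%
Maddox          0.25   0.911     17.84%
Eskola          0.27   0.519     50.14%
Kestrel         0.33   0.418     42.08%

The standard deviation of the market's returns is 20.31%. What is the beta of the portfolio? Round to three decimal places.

1.103

β_Norwood = 0.905 × 40.64% / 20.31% = 1.8109
β_Maddox = 0.911 × 17.84% / 20.31% = 0.8002
β_Eskola = 0.519 × 50.14% / 20.31% = 1.2813
β_Kestrel = 0.418 × 42.08% / 20.31% = 0.8660
β_P = Σ w_i β_i = 0.15×1.8109 + 0.25×0.8002 + 0.27×1.2813 + 0.33×0.8660 = 1.1034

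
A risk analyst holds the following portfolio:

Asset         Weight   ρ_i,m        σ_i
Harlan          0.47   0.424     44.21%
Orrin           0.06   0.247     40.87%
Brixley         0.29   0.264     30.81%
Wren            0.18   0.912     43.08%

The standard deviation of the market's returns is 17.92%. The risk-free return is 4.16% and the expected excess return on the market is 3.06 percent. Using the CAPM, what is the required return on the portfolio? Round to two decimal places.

β_Harlan = 0.424 × 44.21% / 17.92% = 1.0460
β_Orrin = 0.247 × 40.87% / 17.92% = 0.5633
β_Brixley = 0.264 × 30.81% / 17.92% = 0.4539
β_Wren = 0.912 × 43.08% / 17.92% = 2.1925
β_P = Σ w_i β_i = 0.47×1.0460 + 0.06×0.5633 + 0.29×0.4539 + 0.18×2.1925 = 1.0517
E(R_P) = R_f + β_P × MRP = 4.16% + 1.0517 × 3.06% = 7.38%

7.38%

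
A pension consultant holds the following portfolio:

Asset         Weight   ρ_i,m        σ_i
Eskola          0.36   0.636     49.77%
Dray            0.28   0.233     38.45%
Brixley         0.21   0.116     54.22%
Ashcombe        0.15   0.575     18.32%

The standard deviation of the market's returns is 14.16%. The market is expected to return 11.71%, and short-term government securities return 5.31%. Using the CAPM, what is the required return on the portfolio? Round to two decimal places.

12.91%

β_Eskola = 0.636 × 49.77% / 14.16% = 2.2354
β_Dray = 0.233 × 38.45% / 14.16% = 0.6327
β_Brixley = 0.116 × 54.22% / 14.16% = 0.4442
β_Ashcombe = 0.575 × 18.32% / 14.16% = 0.7439
β_P = Σ w_i β_i = 0.36×2.2354 + 0.28×0.6327 + 0.21×0.4442 + 0.15×0.7439 = 1.1868
MRP = 11.71% − 5.31% = 6.40%
E(R_P) = R_f + β_P × MRP = 5.31% + 1.1868 × 6.40% = 12.91%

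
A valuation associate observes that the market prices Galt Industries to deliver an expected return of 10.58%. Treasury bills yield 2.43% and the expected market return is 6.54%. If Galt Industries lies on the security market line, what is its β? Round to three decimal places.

MRP = 6.54% − 2.43% = 4.11%
β = (E(R) − R_f) / MRP = (10.58% − 2.43%) / 4.11% = 8.15% / 4.11% = 1.983

1.983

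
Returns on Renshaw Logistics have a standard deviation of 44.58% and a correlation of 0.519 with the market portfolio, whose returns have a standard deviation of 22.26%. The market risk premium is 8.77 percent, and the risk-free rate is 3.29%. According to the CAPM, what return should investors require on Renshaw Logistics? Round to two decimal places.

β = ρ × σ_i / σ_m = 0.519 × 44.58% / 22.26% = 1.0394
E(R) = 3.29% + 1.0394 × 8.77% = 12.41%

12.41%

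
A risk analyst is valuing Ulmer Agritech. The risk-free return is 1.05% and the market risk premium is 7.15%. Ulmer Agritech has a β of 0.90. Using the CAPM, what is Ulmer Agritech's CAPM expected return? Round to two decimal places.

7.49%

E(R) = R_f + β × MRP = 1.05% + 0.90 × 7.15% = 7.49%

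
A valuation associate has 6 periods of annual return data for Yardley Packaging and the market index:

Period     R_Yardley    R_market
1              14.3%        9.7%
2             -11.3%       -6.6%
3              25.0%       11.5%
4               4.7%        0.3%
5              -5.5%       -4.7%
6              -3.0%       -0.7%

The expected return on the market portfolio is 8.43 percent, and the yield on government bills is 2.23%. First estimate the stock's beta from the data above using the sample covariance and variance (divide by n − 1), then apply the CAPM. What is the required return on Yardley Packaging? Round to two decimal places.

13.22%

Mean R_i = (14.3 − 11.3 + 25.0 + 4.7 − 5.5 − 3.0) / 6 = 4.0333%
Mean R_m = (9.7 − 6.6 + 11.5 + 0.3 − 4.7 − 0.7) / 6 = 1.5833%
Σ(R_i − R̄_i)(R_m − R̄_m) = 491.8333  ⇒  Cov = 491.8333 / 5 = 98.3667
Σ(R_m − R̄_m)² = 277.5283  ⇒  Var(R_m) = 277.5283 / 5 = 55.5057
β = Cov / Var(R_m) = 98.3667 / 55.5057 = 1.7722
MRP = 8.43% − 2.23% = 6.20%
E(R) = R_f + β × MRP = 2.23% + 1.7722 × 6.20% = 13.22%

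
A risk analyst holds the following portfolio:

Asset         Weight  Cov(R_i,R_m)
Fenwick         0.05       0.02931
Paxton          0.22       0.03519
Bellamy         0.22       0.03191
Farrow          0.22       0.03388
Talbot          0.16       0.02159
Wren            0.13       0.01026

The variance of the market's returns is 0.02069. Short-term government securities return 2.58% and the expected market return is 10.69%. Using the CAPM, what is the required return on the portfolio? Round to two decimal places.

β_Fenwick = 0.02931 / 0.02069 = 1.4166
β_Paxton = 0.03519 / 0.02069 = 1.7008
β_Bellamy = 0.03191 / 0.02069 = 1.5423
β_Farrow = 0.03388 / 0.02069 = 1.6375
β_Talbot = 0.02159 / 0.02069 = 1.0435
β_Wren = 0.01026 / 0.02069 = 0.4959
β_P = Σ w_i β_i = 0.05×1.4166 + 0.22×1.7008 + 0.22×1.5423 + 0.22×1.6375 + 0.16×1.0435 + 0.13×0.4959 = 1.3760
MRP = 10.69% − 2.58% = 8.11%
E(R_P) = R_f + β_P × MRP = 2.58% + 1.3760 × 8.11% = 13.74%

13.74%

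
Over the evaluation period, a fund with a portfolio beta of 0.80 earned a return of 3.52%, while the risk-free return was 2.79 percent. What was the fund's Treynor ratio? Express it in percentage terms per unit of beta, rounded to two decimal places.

0.91%

Treynor = (R_P − R_f) / β_P = (3.52% − 2.79%) / 0.8000 = 0.73% / 0.8000 = 0.91%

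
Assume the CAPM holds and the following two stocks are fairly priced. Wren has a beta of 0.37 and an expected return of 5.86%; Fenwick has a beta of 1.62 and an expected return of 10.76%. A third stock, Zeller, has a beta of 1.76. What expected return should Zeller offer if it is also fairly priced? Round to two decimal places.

11.31%

MRP (SML slope) = (10.76% − 5.86%) / (1.62 − 0.37) = 4.90% / 1.25 = 3.9200%
R_f (intercept) = 5.86% − 0.37 × 3.9200% = 4.4096%
E(R_Zeller) = R_f + β × MRP = 4.4096% + 1.76 × 3.9200% = 11.31%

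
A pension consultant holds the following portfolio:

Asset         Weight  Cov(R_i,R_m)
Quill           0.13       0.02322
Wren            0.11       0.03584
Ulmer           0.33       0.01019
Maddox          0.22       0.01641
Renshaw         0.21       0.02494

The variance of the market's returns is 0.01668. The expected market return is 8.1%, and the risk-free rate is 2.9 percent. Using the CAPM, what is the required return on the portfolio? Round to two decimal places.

β_Quill = 0.02322 / 0.01668 = 1.3921
β_Wren = 0.03584 / 0.01668 = 2.1487
β_Ulmer = 0.01019 / 0.01668 = 0.6109
β_Maddox = 0.01641 / 0.01668 = 0.9838
β_Renshaw = 0.02494 / 0.01668 = 1.4952
β_P = Σ w_i β_i = 0.13×1.3921 + 0.11×2.1487 + 0.33×0.6109 + 0.22×0.9838 + 0.21×1.4952 = 1.1494
MRP = 8.1% − 2.9% = 5.20%
E(R_P) = R_f + β_P × MRP = 2.9% + 1.1494 × 5.2% = 8.88%

8.88%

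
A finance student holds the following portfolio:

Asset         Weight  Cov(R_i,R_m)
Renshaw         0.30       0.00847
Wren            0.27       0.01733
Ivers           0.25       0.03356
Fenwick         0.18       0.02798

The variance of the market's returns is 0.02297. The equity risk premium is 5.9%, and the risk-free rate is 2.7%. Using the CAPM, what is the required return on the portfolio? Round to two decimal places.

β_Renshaw = 0.00847 / 0.02297 = 0.3687
β_Wren = 0.01733 / 0.02297 = 0.7545
β_Ivers = 0.03356 / 0.02297 = 1.4610
β_Fenwick = 0.02798 / 0.02297 = 1.2181
β_P = Σ w_i β_i = 0.30×0.3687 + 0.27×0.7545 + 0.25×1.4610 + 0.18×1.2181 = 0.8988
E(R_P) = R_f + β_P × MRP = 2.7% + 0.8988 × 5.9% = 8.00%

8.00%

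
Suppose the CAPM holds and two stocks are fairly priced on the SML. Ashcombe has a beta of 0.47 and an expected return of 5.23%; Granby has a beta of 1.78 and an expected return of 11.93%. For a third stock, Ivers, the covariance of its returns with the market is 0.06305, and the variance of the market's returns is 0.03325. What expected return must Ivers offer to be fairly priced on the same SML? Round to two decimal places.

MRP = (11.93% − 5.23%) / (1.78 − 0.47) = 5.1145%
R_f = 5.23% − 0.47 × 5.1145% = 2.8262%
β_Ivers = Cov / Var(R_m) = 0.06305 / 0.03325 = 1.8962
E(R_Ivers) = R_f + β × MRP = 2.8262% + 1.8962 × 5.1145% = 12.52%

12.52%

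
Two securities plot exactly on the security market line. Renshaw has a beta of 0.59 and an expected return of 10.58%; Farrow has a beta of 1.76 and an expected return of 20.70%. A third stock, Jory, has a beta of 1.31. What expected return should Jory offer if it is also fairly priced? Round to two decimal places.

MRP (SML slope) = (20.70% − 10.58%) / (1.76 − 0.59) = 10.12% / 1.17 = 8.6496%
R_f (intercept) = 10.58% − 0.59 × 8.6496% = 5.4767%
E(R_Jory) = R_f + β × MRP = 5.4767% + 1.31 × 8.6496% = 16.81%

16.81%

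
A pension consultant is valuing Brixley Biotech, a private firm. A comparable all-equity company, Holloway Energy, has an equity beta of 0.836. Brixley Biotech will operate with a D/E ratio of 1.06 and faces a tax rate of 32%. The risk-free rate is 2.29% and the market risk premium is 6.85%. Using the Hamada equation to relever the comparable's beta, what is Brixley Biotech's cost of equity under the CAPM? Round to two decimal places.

12.14%

β_L = β_U × [1 + (1 − t)(D/E)] = 0.836 × [1 + (1 − 0.32) × 1.06]
    = 0.836 × [1 + 0.68 × 1.06] = 0.836 × 1.7208 = 1.4386
E(R) = R_f + β_L × MRP = 2.29% + 1.4386 × 6.85% = 12.14%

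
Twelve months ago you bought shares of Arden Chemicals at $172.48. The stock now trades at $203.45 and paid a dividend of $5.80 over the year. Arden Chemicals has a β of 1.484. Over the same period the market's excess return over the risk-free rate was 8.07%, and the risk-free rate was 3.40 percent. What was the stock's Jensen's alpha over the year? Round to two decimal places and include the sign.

+5.94%

Realised HPR = (P1 + D1 − P0) / P0 = (203.45 + 5.80 − 172.48) / 172.48 = 36.77 / 172.48 = 21.3184%
CAPM required = R_f + β·MRP = 3.40% + 1.484 × 8.07% = 15.37588%
α = realised − required = 21.3184% − 15.37588% = +5.94%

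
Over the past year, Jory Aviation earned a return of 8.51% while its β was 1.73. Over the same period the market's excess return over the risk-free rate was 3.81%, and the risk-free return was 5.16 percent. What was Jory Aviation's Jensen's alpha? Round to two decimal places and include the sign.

-3.24%

CAPM benchmark = R_f + β(R_m − R_f) = 5.16% + 1.73 × 3.81% = 11.7513%
α = actual − benchmark = 8.51% − 11.7513% = -3.24%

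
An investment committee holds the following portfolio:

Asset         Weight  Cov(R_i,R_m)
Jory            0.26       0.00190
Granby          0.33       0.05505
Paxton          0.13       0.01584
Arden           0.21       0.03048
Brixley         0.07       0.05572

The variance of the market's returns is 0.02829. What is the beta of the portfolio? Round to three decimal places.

β_Jory = 0.00190 / 0.02829 = 0.0672
β_Granby = 0.05505 / 0.02829 = 1.9459
β_Paxton = 0.01584 / 0.02829 = 0.5599
β_Arden = 0.03048 / 0.02829 = 1.0774
β_Brixley = 0.05572 / 0.02829 = 1.9696
β_P = Σ w_i β_i = 0.26×0.0672 + 0.33×1.9459 + 0.13×0.5599 + 0.21×1.0774 + 0.07×1.9696 = 1.0965

1.097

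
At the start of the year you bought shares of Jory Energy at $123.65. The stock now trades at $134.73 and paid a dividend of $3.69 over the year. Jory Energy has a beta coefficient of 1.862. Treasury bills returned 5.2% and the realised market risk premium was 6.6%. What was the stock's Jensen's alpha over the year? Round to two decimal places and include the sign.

Realised HPR = (P1 + D1 − P0) / P0 = (134.73 + 3.69 − 123.65) / 123.65 = 14.77 / 123.65 = 11.9450%
CAPM required = R_f + β·MRP = 5.2% + 1.862 × 6.6% = 17.4892%
α = realised − required = 11.9450% − 17.4892% = -5.54%

-5.54%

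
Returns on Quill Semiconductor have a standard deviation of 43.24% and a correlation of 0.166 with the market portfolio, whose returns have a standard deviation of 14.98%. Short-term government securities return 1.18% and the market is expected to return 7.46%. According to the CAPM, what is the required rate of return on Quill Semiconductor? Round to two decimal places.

β = ρ × σ_i / σ_m = 0.166 × 43.24% / 14.98% = 0.4792
MRP = 7.46% − 1.18% = 6.28%
E(R) = 1.18% + 0.4792 × 6.28% = 4.19%

4.19%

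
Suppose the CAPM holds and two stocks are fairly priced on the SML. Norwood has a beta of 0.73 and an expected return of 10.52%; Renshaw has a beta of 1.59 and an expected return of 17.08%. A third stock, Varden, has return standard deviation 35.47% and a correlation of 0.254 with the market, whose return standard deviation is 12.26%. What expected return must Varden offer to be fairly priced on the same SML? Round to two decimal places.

MRP = (17.08% − 10.52%) / (1.59 − 0.73) = 7.6279%
R_f = 10.52% − 0.73 × 7.6279% = 4.9516%
β_Varden = ρ·σ_i/σ_m = 0.254 × 35.47 / 12.26 = 0.7349
E(R_Varden) = R_f + β × MRP = 4.9516% + 0.7349 × 7.6279% = 10.56%

10.56%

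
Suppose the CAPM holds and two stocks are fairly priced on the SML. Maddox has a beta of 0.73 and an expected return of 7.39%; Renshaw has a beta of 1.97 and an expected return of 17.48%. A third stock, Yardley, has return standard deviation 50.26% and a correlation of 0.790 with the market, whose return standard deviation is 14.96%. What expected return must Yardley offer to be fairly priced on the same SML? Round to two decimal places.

23.05%

MRP = (17.48% − 7.39%) / (1.97 − 0.73) = 8.1371%
R_f = 7.39% − 0.73 × 8.1371% = 1.4499%
β_Yardley = ρ·σ_i/σ_m = 0.790 × 50.26 / 14.96 = 2.6541
E(R_Yardley) = R_f + β × MRP = 1.4499% + 2.6541 × 8.1371% = 23.05%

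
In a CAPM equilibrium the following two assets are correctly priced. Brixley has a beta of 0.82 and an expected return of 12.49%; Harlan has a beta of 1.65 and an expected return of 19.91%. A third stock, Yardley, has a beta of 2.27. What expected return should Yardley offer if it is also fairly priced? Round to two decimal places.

MRP (SML slope) = (19.91% − 12.49%) / (1.65 − 0.82) = 7.42% / 0.83 = 8.9398%
R_f (intercept) = 12.49% − 0.82 × 8.9398% = 5.1594%
E(R_Yardley) = R_f + β × MRP = 5.1594% + 2.27 × 8.9398% = 25.45%

25.45%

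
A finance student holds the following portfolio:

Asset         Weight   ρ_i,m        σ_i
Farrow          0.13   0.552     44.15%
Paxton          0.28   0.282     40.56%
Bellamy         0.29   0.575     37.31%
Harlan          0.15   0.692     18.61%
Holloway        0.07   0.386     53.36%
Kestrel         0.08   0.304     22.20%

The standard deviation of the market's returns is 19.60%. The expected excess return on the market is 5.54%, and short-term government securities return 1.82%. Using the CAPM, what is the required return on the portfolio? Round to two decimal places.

6.49%

β_Farrow = 0.552 × 44.15% / 19.60% = 1.2434
β_Paxton = 0.282 × 40.56% / 19.60% = 0.5836
β_Bellamy = 0.575 × 37.31% / 19.60% = 1.0946
β_Harlan = 0.692 × 18.61% / 19.60% = 0.6570
β_Holloway = 0.386 × 53.36% / 19.60% = 1.0509
β_Kestrel = 0.304 × 22.20% / 19.60% = 0.3443
β_P = Σ w_i β_i = 0.13×1.2434 + 0.28×0.5836 + 0.29×1.0946 + 0.15×0.6570 + 0.07×1.0509 + 0.08×0.3443 = 0.8421
E(R_P) = R_f + β_P × MRP = 1.82% + 0.8421 × 5.54% = 6.49%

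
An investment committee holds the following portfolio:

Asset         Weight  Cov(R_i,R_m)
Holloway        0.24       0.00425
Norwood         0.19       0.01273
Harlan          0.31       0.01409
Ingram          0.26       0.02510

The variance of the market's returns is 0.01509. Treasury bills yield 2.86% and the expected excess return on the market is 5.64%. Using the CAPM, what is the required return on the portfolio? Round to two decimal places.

8.22%

β_Holloway = 0.00425 / 0.01509 = 0.2816
β_Norwood = 0.01273 / 0.01509 = 0.8436
β_Harlan = 0.01409 / 0.01509 = 0.9337
β_Ingram = 0.02510 / 0.01509 = 1.6634
β_P = Σ w_i β_i = 0.24×0.2816 + 0.19×0.8436 + 0.31×0.9337 + 0.26×1.6634 = 0.9498
E(R_P) = R_f + β_P × MRP = 2.86% + 0.9498 × 5.64% = 8.22%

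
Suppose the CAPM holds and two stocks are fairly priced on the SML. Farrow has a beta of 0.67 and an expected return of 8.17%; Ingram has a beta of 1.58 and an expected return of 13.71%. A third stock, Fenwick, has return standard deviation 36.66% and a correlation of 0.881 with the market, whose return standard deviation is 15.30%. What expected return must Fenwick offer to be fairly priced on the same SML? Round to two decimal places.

MRP = (13.71% − 8.17%) / (1.58 − 0.67) = 6.0879%
R_f = 8.17% − 0.67 × 6.0879% = 4.0911%
β_Fenwick = ρ·σ_i/σ_m = 0.881 × 36.66 / 15.30 = 2.1109
E(R_Fenwick) = R_f + β × MRP = 4.0911% + 2.1109 × 6.0879% = 16.94%

16.94%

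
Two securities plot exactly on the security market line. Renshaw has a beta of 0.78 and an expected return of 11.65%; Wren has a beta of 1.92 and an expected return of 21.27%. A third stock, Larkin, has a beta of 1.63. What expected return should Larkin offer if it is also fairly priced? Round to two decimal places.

MRP (SML slope) = (21.27% − 11.65%) / (1.92 − 0.78) = 9.62% / 1.14 = 8.4386%
R_f (intercept) = 11.65% − 0.78 × 8.4386% = 5.0679%
E(R_Larkin) = R_f + β × MRP = 5.0679% + 1.63 × 8.4386% = 18.82%

18.82%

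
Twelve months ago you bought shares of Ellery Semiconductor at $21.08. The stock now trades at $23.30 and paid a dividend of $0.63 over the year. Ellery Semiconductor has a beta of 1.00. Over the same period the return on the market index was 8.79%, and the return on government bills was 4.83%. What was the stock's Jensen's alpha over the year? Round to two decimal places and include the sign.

Realised HPR = (P1 + D1 − P0) / P0 = (23.30 + 0.63 − 21.08) / 21.08 = 2.85 / 21.08 = 13.5199%
MRP = 8.79% − 4.83% = 3.96%
CAPM required = R_f + β·MRP = 4.83% + 1.00 × 3.96% = 8.7900%
α = realised − required = 13.5199% − 8.7900% = +4.73%

+4.73%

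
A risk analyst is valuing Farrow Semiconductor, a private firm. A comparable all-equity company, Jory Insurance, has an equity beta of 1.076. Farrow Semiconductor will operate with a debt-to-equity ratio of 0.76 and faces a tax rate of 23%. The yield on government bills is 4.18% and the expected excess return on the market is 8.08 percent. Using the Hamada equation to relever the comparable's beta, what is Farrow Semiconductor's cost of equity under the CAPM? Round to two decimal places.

β_L = β_U × [1 + (1 − t)(D/E)] = 1.076 × [1 + (1 − 0.23) × 0.76]
    = 1.076 × [1 + 0.77 × 0.76] = 1.076 × 1.5852 = 1.7057
E(R) = R_f + β_L × MRP = 4.18% + 1.7057 × 8.08% = 17.96%

17.96%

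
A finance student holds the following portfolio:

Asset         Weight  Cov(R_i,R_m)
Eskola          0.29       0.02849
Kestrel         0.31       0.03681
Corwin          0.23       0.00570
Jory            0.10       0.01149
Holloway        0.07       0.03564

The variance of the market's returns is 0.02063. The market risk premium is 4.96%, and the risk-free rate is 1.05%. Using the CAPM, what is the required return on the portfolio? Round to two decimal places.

β_Eskola = 0.02849 / 0.02063 = 1.3810
β_Kestrel = 0.03681 / 0.02063 = 1.7843
β_Corwin = 0.00570 / 0.02063 = 0.2763
β_Jory = 0.01149 / 0.02063 = 0.5570
β_Holloway = 0.03564 / 0.02063 = 1.7276
β_P = Σ w_i β_i = 0.29×1.3810 + 0.31×1.7843 + 0.23×0.2763 + 0.10×0.5570 + 0.07×1.7276 = 1.1938
E(R_P) = R_f + β_P × MRP = 1.05% + 1.1938 × 4.96% = 6.97%

6.97%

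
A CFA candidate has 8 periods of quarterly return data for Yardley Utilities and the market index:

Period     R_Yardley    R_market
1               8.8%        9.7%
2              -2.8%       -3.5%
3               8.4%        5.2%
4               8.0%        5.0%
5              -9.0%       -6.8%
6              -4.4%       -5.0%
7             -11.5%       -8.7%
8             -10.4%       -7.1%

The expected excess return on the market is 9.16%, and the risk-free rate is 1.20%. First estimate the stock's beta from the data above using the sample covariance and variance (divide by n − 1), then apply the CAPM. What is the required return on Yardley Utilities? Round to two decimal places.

12.46%

Mean R_i = (8.8 − 2.8 + 8.4 + 8.0 − 9.0 − 4.4 − 11.5 − 10.4) / 8 = -1.6125%
Mean R_m = (9.7 − 3.5 + 5.2 + 5.0 − 6.8 − 5.0 − 8.7 − 7.1) / 8 = -1.4000%
Σ(R_i − R̄_i)(R_m − R̄_m) = 417.8700  ⇒  Cov = 417.8700 / 7 = 59.6957
Σ(R_m − R̄_m)² = 340.0400  ⇒  Var(R_m) = 340.0400 / 7 = 48.5771
β = Cov / Var(R_m) = 59.6957 / 48.5771 = 1.2289
E(R) = R_f + β × MRP = 1.20% + 1.2289 × 9.16% = 12.46%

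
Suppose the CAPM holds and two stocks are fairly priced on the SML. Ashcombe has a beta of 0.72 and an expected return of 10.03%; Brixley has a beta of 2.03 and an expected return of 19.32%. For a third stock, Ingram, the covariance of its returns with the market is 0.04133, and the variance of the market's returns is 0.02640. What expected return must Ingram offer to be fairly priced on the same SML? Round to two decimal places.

16.03%

MRP = (19.32% − 10.03%) / (2.03 − 0.72) = 7.0916%
R_f = 10.03% − 0.72 × 7.0916% = 4.9240%
β_Ingram = Cov / Var(R_m) = 0.04133 / 0.02640 = 1.5655
E(R_Ingram) = R_f + β × MRP = 4.9240% + 1.5655 × 7.0916% = 16.03%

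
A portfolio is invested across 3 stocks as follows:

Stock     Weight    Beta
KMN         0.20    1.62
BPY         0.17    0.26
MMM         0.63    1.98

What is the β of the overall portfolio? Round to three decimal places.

β_P = Σ w_i β_i = 0.20×1.62 + 0.17×0.26 + 0.63×1.98 = 1.6156

1.616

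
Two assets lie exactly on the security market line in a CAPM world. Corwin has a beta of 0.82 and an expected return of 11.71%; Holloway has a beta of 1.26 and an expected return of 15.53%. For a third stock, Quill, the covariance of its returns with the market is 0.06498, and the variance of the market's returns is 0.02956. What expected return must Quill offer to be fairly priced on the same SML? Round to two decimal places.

23.68%

MRP = (15.53% − 11.71%) / (1.26 − 0.82) = 8.6818%
R_f = 11.71% − 0.82 × 8.6818% = 4.5909%
β_Quill = Cov / Var(R_m) = 0.06498 / 0.02956 = 2.1982
E(R_Quill) = R_f + β × MRP = 4.5909% + 2.1982 × 8.6818% = 23.68%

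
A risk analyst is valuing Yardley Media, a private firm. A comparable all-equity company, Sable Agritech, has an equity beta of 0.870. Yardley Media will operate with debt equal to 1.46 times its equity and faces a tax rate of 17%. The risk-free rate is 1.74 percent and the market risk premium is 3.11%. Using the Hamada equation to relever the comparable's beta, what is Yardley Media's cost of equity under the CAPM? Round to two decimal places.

β_L = β_U × [1 + (1 − t)(D/E)] = 0.870 × [1 + (1 − 0.17) × 1.46]
    = 0.870 × [1 + 0.83 × 1.46] = 0.870 × 2.2118 = 1.9243
E(R) = R_f + β_L × MRP = 1.74% + 1.9243 × 3.11% = 7.72%

7.72%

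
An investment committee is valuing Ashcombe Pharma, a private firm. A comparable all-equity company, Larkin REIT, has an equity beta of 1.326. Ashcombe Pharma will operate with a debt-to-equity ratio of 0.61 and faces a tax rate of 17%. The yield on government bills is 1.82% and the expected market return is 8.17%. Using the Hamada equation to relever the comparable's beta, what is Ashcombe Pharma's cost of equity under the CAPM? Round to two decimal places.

β_L = β_U × [1 + (1 − t)(D/E)] = 1.326 × [1 + (1 − 0.17) × 0.61]
    = 1.326 × [1 + 0.83 × 0.61] = 1.326 × 1.5063 = 1.9974
MRP = 8.17% − 1.82% = 6.35%
E(R) = R_f + β_L × MRP = 1.82% + 1.9974 × 6.35% = 14.50%

14.50%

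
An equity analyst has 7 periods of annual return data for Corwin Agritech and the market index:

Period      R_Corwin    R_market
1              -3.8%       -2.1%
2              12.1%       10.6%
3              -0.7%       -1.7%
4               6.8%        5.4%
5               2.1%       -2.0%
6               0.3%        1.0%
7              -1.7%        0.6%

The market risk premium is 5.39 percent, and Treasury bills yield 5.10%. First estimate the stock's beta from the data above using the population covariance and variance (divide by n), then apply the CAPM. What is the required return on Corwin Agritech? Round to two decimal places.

10.87%

Mean R_i = (-3.8 + 12.1 − 0.7 + 6.8 + 2.1 + 0.3 − 1.7) / 7 = 2.1571%
Mean R_m = (-2.1 + 10.6 − 1.7 + 5.4 − 2.0 + 1.0 + 0.6) / 7 = 1.6857%
Σ(R_i − R̄_i)(R_m − R̄_m) = 143.7757  ⇒  Cov = 143.7757 / 7 = 20.5394
Σ(R_m − R̄_m)² = 134.2886  ⇒  Var(R_m) = 134.2886 / 7 = 19.1841
β = Cov / Var(R_m) = 20.5394 / 19.1841 = 1.0706
E(R) = R_f + β × MRP = 5.10% + 1.0706 × 5.39% = 10.87%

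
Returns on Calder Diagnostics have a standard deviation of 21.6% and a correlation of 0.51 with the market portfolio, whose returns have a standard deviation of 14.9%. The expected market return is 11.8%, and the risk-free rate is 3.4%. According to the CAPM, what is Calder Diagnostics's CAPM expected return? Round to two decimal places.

β = ρ × σ_i / σ_m = 0.51 × 21.6% / 14.9% = 0.7393
MRP = 11.8% − 3.4% = 8.40%
E(R) = 3.4% + 0.7393 × 8.4% = 9.61%

9.61%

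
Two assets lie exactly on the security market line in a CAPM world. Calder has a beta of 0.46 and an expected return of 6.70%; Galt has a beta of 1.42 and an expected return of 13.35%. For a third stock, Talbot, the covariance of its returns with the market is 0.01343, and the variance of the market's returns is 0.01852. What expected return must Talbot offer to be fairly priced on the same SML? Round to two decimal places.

MRP = (13.35% − 6.70%) / (1.42 − 0.46) = 6.9271%
R_f = 6.70% − 0.46 × 6.9271% = 3.5135%
β_Talbot = Cov / Var(R_m) = 0.01343 / 0.01852 = 0.7252
E(R_Talbot) = R_f + β × MRP = 3.5135% + 0.7252 × 6.9271% = 8.54%

8.54%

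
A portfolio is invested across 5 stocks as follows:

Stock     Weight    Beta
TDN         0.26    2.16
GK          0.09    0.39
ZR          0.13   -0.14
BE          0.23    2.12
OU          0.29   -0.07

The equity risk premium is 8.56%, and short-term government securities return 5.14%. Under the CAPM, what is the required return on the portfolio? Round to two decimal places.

14.09%

β_P = Σ w_i β_i = 0.26×2.16 + 0.09×0.39 + 0.13×-0.14 + 0.23×2.12 + 0.29×-0.07 = 1.0458
E(R_P) = R_f + β_P × MRP = 5.14% + 1.0458 × 8.56% = 14.09%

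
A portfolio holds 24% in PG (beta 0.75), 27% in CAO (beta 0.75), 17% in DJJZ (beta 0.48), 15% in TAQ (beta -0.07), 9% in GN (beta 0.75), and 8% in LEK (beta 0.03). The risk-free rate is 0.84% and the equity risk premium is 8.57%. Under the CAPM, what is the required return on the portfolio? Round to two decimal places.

β_P = Σ w_i β_i = 0.24×0.75 + 0.27×0.75 + 0.17×0.48 + 0.15×-0.07 + 0.09×0.75 + 0.08×0.03 = 0.5235
E(R_P) = R_f + β_P × MRP = 0.84% + 0.5235 × 8.57% = 5.33%

5.33%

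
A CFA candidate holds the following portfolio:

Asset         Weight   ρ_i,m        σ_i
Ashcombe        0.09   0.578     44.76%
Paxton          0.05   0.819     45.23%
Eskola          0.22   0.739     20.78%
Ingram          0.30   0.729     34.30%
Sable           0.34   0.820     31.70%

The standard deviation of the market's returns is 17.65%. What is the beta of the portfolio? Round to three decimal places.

1.354

β_Ashcombe = 0.578 × 44.76% / 17.65% = 1.4658
β_Paxton = 0.819 × 45.23% / 17.65% = 2.0988
β_Eskola = 0.739 × 20.78% / 17.65% = 0.8701
β_Ingram = 0.729 × 34.30% / 17.65% = 1.4167
β_Sable = 0.820 × 31.70% / 17.65% = 1.4727
β_P = Σ w_i β_i = 0.09×1.4658 + 0.05×2.0988 + 0.22×0.8701 + 0.30×1.4167 + 0.34×1.4727 = 1.3540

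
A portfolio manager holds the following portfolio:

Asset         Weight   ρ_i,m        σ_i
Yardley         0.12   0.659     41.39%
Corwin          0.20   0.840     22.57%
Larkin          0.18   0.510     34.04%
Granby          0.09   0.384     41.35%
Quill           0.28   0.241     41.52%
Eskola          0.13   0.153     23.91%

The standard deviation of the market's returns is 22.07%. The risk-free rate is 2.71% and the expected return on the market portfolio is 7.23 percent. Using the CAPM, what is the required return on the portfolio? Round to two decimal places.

5.76%

β_Yardley = 0.659 × 41.39% / 22.07% = 1.2359
β_Corwin = 0.840 × 22.57% / 22.07% = 0.8590
β_Larkin = 0.510 × 34.04% / 22.07% = 0.7866
β_Granby = 0.384 × 41.35% / 22.07% = 0.7195
β_Quill = 0.241 × 41.52% / 22.07% = 0.4534
β_Eskola = 0.153 × 23.91% / 22.07% = 0.1658
β_P = Σ w_i β_i = 0.12×1.2359 + 0.20×0.8590 + 0.18×0.7866 + 0.09×0.7195 + 0.28×0.4534 + 0.13×0.1658 = 0.6750
MRP = 7.23% − 2.71% = 4.52%
E(R_P) = R_f + β_P × MRP = 2.71% + 0.6750 × 4.52% = 5.76%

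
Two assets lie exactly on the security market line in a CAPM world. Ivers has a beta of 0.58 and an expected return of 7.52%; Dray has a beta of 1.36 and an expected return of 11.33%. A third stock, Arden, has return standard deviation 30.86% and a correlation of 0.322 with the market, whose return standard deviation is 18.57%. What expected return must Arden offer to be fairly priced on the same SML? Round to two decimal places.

MRP = (11.33% − 7.52%) / (1.36 − 0.58) = 4.8846%
R_f = 7.52% − 0.58 × 4.8846% = 4.6869%
β_Arden = ρ·σ_i/σ_m = 0.322 × 30.86 / 18.57 = 0.5351
E(R_Arden) = R_f + β × MRP = 4.6869% + 0.5351 × 4.8846% = 7.30%

7.30%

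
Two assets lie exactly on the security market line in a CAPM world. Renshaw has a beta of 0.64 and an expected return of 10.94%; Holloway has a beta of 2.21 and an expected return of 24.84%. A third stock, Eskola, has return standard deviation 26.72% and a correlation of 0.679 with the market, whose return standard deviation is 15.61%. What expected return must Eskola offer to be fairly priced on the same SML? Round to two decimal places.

15.56%

MRP = (24.84% − 10.94%) / (2.21 − 0.64) = 8.8535%
R_f = 10.94% − 0.64 × 8.8535% = 5.2738%
β_Eskola = ρ·σ_i/σ_m = 0.679 × 26.72 / 15.61 = 1.1623
E(R_Eskola) = R_f + β × MRP = 5.2738% + 1.1623 × 8.8535% = 15.56%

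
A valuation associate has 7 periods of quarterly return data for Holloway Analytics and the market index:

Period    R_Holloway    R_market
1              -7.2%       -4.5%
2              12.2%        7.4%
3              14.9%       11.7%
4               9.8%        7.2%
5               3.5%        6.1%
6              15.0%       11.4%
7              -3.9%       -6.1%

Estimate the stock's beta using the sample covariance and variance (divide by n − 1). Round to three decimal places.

1.203

Mean R_i = (-7.2 + 12.2 + 14.9 + 9.8 + 3.5 + 15.0 − 3.9) / 7 = 6.3286%
Mean R_m = (-4.5 + 7.4 + 11.7 + 7.2 + 6.1 + 11.4 − 6.1) / 7 = 4.7429%
Σ(R_i − R̄_i)(R_m − R̄_m) = 373.6014  ⇒  Cov = 373.6014 / 6 = 62.2669
Σ(R_m − R̄_m)² = 310.6571  ⇒  Var(R_m) = 310.6571 / 6 = 51.7762
β = Cov / Var(R_m) = 62.2669 / 51.7762 = 1.2026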